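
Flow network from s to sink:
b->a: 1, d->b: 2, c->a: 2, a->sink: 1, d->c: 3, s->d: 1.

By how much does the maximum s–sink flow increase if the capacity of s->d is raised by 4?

0

Original max flow = 1.
Even with extra capacity on s->d, another cut of capacity 1 remains binding.
New max flow = 1. Increase = 0.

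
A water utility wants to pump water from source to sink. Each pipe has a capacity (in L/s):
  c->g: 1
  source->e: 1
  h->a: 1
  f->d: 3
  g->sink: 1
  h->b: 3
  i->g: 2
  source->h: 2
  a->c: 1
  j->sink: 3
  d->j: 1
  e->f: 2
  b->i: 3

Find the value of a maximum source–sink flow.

2

Augment source->h->b->i->g->sink: bottleneck 1. Total 1.
Augment source->e->f->d->j->sink: bottleneck 1. Total 2.
No augmenting path remains in the residual graph.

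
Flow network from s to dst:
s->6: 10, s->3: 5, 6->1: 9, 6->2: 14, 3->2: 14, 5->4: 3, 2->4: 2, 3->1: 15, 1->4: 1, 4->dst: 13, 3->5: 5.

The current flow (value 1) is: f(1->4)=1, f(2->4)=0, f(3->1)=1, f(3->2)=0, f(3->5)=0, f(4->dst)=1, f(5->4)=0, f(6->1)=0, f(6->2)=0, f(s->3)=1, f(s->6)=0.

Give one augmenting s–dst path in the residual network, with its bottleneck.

s->3->2->4->dst, bottleneck 2

Residual along s->3->2->4->dst: s->3: 4, 3->2: 14, 2->4: 2, 4->dst: 12.
Bottleneck = min = 2.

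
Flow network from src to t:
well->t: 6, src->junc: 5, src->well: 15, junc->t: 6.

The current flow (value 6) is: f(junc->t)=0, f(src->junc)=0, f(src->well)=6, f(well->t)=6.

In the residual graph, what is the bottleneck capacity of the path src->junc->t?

5

Residual capacities along the path: src->junc: 5, junc->t: 6.
Minimum is 5.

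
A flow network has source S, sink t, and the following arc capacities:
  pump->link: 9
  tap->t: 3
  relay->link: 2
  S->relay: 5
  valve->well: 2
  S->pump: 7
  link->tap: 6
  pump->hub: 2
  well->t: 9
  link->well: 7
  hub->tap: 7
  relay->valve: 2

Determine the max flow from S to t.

Augment S->relay->valve->well->t: bottleneck 2. Total 2.
Augment S->relay->link->well->t: bottleneck 2. Total 4.
Augment S->pump->link->well->t: bottleneck 5. Total 9.
Augment S->pump->link->tap->t: bottleneck 2. Total 11.
No augmenting path remains in the residual graph.

11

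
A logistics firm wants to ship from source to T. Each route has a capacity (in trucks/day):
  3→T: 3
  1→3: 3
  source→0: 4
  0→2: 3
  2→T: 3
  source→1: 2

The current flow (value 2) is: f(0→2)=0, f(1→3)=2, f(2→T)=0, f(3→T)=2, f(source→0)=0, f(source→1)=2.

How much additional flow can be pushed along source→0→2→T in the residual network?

3

Residual capacities along the path: source→0: 4, 0→2: 3, 2→T: 3.
Minimum is 3.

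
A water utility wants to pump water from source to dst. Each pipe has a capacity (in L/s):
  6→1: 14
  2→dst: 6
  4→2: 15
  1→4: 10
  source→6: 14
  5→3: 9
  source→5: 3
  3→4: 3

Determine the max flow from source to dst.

Augment source→5→3→4→2→dst: bottleneck 3. Total 3.
Augment source→6→1→4→2→dst: bottleneck 3. Total 6.
No augmenting path remains in the residual graph.

6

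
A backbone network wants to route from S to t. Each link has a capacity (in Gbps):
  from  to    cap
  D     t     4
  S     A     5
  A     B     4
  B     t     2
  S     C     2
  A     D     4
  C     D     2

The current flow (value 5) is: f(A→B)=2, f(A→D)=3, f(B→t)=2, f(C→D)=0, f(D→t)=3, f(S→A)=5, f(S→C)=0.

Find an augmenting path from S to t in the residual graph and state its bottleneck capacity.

S→C→D→t, bottleneck 1

Residual along S→C→D→t: S→C: 2, C→D: 2, D→t: 1.
Bottleneck = min = 1.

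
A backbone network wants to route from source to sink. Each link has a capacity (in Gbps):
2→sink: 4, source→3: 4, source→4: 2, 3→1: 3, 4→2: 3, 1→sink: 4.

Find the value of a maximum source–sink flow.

5

Augment source→3→1→sink: bottleneck 3. Total 3.
Augment source→4→2→sink: bottleneck 2. Total 5.
No augmenting path remains in the residual graph.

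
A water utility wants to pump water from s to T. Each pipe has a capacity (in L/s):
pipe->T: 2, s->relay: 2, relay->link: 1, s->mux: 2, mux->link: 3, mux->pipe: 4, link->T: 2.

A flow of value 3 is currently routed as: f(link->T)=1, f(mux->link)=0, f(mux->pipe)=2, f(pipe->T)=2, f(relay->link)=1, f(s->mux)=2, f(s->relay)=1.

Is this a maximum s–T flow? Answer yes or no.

Residual reachable from s: {relay, s}; T is not reachable.
Saturated cut: s->mux, relay->link with total capacity 3 = current flow value. Flow is maximum.

Yes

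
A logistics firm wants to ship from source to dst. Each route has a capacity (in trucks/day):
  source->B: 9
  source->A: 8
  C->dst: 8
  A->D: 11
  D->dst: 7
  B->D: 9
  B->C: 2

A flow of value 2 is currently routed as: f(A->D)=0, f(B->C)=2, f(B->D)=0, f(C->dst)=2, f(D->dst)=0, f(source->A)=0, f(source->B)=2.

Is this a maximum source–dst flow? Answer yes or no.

No

Residual path source->B->D->dst has bottleneck 7 > 0.
Pushing 7 along it raises the flow to 9, so the given flow is not maximum.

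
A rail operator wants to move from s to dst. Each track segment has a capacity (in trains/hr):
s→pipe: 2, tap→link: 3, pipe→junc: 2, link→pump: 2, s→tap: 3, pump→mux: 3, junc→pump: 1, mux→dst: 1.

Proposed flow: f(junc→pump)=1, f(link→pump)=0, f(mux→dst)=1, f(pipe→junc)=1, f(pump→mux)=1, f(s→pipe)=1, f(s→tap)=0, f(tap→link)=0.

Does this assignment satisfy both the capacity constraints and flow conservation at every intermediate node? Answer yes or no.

Every edge has 0 ≤ f(e) ≤ cap(e).
At each intermediate node, inflow equals outflow.

Yes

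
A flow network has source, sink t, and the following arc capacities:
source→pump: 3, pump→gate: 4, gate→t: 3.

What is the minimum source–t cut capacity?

3

Max flow = 3 (via 1 augmenting path).
In the residual at optimum, the set reachable from source is {source}.
Cut edges: source→pump (cap 3). Sum = 3.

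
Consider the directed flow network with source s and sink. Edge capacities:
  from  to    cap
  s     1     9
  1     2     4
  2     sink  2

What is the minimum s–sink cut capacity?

Max flow = 2 (via 1 augmenting path).
In the residual at optimum, the set reachable from s is {1, 2, s}.
Cut edges: 2→sink (cap 2). Sum = 2.

2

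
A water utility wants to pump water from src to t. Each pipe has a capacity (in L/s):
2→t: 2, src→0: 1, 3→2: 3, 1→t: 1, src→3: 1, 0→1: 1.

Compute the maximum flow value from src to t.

2

Augment src→3→2→t: bottleneck 1. Total 1.
Augment src→0→1→t: bottleneck 1. Total 2.
No augmenting path remains in the residual graph.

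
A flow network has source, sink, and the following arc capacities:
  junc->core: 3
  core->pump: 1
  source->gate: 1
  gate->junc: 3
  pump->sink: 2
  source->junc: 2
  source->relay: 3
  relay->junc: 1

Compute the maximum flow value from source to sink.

1

Augment source->junc->core->pump->sink: bottleneck 1. Total 1.
No augmenting path remains in the residual graph.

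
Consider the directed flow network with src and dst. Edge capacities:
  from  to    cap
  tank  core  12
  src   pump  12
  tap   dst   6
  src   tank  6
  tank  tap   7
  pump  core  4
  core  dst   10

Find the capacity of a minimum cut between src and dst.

10

Max flow = 10 (via 2 augmenting paths).
In the residual at optimum, the set reachable from src is {pump, src}.
Cut edges: src→tank (cap 6), pump→core (cap 4). Sum = 10.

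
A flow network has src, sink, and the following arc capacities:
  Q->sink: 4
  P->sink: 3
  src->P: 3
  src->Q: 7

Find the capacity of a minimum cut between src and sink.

Max flow = 7 (via 2 augmenting paths).
In the residual at optimum, the set reachable from src is {Q, src}.
Cut edges: src->P (cap 3), Q->sink (cap 4). Sum = 7.

7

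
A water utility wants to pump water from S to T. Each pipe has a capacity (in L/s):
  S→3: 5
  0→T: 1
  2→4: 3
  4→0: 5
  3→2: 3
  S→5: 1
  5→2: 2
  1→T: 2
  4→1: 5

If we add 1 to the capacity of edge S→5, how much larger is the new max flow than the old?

0

Original max flow = 3.
Edge S→5 does not cross the min cut (source side {2, 3, 5, S}), so extra capacity there cannot help.
New max flow = 3. Increase = 0.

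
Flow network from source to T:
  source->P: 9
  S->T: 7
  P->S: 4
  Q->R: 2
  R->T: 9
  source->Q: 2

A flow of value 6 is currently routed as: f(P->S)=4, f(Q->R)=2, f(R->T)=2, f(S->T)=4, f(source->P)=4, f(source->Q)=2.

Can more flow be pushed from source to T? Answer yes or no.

No

Residual reachable from source: {P, source}; T is not reachable.
Saturated cut: P->S, source->Q with total capacity 6 = current flow value. Flow is maximum.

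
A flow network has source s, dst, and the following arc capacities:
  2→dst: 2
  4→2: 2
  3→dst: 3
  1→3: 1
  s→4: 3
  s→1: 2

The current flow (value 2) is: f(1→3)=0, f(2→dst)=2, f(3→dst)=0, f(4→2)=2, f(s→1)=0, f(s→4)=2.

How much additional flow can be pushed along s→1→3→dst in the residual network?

1

Residual capacities along the path: s→1: 2, 1→3: 1, 3→dst: 3.
Minimum is 1.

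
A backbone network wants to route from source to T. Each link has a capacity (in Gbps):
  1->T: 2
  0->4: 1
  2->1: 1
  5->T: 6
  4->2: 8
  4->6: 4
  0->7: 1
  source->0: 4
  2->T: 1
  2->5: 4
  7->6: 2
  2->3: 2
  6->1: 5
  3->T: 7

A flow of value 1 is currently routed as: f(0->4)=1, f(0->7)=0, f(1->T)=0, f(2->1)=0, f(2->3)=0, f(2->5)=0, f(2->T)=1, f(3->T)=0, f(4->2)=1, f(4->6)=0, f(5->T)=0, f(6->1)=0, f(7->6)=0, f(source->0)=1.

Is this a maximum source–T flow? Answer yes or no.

No

Residual path source->0->7->6->1->T has bottleneck 1 > 0.
Pushing 1 along it raises the flow to 2, so the given flow is not maximum.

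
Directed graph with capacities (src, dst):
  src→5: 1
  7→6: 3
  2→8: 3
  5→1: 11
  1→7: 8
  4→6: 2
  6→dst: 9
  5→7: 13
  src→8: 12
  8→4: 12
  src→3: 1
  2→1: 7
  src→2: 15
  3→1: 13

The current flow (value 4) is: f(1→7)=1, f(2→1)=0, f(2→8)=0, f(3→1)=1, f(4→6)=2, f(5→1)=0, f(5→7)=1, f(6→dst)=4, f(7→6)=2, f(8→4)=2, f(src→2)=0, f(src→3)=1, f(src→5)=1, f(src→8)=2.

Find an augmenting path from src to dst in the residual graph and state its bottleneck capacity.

src→2→1→7→6→dst, bottleneck 1

Residual along src→2→1→7→6→dst: src→2: 15, 2→1: 7, 1→7: 7, 7→6: 1, 6→dst: 5.
Bottleneck = min = 1.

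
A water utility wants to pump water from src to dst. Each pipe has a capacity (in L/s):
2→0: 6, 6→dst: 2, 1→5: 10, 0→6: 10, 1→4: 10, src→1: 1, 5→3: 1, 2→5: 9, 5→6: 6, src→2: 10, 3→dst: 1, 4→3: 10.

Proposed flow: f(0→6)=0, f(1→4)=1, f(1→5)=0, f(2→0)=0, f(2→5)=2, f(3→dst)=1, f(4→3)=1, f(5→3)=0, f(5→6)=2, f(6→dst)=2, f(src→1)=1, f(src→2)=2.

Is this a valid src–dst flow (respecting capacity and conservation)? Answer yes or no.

Every edge has 0 ≤ f(e) ≤ cap(e).
At each intermediate node, inflow equals outflow.

Yes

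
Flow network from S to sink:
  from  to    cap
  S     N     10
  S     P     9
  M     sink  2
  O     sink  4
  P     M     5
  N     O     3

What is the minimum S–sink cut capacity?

Max flow = 5 (via 2 augmenting paths).
In the residual at optimum, the set reachable from S is {M, N, P, S}.
Cut edges: N->O (cap 3), M->sink (cap 2). Sum = 5.

5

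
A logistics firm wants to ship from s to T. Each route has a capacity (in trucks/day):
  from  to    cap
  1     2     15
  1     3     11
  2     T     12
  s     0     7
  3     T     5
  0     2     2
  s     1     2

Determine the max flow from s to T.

Augment s->1->3->T: bottleneck 2. Total 2.
Augment s->0->2->T: bottleneck 2. Total 4.
No augmenting path remains in the residual graph.

4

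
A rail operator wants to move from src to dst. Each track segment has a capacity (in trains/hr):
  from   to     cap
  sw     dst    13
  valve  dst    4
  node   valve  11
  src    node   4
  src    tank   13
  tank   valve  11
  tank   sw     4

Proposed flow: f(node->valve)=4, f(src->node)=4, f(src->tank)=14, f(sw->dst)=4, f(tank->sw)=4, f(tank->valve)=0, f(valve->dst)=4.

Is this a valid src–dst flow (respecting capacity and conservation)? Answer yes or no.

Capacity violated on src->tank: flow 14 > capacity 13.

No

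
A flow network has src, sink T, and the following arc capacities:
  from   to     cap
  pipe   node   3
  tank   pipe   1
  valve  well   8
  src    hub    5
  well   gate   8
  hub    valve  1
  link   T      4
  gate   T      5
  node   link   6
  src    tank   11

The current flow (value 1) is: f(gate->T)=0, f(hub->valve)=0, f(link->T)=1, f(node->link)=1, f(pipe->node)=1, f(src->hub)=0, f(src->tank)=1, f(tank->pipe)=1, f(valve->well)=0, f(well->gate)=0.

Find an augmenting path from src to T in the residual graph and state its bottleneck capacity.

src->hub->valve->well->gate->T, bottleneck 1

Residual along src->hub->valve->well->gate->T: src->hub: 5, hub->valve: 1, valve->well: 8, well->gate: 8, gate->T: 5.
Bottleneck = min = 1.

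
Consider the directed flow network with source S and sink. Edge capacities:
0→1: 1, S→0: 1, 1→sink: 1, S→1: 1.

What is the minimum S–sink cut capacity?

Max flow = 1 (via 1 augmenting path).
In the residual at optimum, the set reachable from S is {0, 1, S}.
Cut edges: 1→sink (cap 1). Sum = 1.

1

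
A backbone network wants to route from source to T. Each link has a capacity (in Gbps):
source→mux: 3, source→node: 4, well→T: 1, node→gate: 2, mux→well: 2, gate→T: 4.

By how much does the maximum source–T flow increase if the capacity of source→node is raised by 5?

0

Original max flow = 3.
Edge source→node does not cross the min cut (source side {mux, node, source, well}), so extra capacity there cannot help.
New max flow = 3. Increase = 0.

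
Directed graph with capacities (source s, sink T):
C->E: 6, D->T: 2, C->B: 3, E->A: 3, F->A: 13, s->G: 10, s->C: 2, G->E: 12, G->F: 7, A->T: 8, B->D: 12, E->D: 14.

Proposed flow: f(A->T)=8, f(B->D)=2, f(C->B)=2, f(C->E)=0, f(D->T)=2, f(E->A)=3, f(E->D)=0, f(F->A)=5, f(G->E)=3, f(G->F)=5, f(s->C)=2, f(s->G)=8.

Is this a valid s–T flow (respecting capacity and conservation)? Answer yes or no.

Yes

Every edge has 0 ≤ f(e) ≤ cap(e).
At each intermediate node, inflow equals outflow.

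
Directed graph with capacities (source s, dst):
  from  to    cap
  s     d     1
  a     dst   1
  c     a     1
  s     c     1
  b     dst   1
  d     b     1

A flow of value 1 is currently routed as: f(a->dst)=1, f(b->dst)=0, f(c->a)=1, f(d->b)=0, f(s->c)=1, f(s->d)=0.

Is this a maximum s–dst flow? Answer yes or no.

No

Residual path s->d->b->dst has bottleneck 1 > 0.
Pushing 1 along it raises the flow to 2, so the given flow is not maximum.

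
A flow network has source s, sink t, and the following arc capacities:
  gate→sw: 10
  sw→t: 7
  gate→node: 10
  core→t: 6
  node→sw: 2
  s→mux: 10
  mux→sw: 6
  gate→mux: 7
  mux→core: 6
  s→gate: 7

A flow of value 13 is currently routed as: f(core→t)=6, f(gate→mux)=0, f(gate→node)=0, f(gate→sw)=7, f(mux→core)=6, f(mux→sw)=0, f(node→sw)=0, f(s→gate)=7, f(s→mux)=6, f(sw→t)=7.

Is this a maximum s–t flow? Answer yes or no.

Residual reachable from s: {gate, mux, node, s, sw}; t is not reachable.
Saturated cut: mux→core, sw→t with total capacity 13 = current flow value. Flow is maximum.

Yes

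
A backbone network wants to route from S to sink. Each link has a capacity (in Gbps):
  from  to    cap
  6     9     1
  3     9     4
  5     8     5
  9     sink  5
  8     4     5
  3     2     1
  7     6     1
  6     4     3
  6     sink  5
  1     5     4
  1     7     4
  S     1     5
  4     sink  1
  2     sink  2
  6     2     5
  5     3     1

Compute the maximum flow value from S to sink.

3

Augment S->1->7->6->sink: bottleneck 1. Total 1.
Augment S->1->5->8->4->sink: bottleneck 1. Total 2.
Augment S->1->5->3->9->sink: bottleneck 1. Total 3.
No augmenting path remains in the residual graph.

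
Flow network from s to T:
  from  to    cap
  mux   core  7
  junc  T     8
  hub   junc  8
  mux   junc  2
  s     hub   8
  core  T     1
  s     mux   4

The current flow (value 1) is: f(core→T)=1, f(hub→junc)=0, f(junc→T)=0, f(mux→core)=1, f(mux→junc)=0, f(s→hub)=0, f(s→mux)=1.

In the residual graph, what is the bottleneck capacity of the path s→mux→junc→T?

2

Residual capacities along the path: s→mux: 3, mux→junc: 2, junc→T: 8.
Minimum is 2.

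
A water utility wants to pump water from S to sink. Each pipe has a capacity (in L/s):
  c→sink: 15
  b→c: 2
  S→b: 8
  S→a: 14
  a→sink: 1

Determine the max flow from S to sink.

Augment S→a→sink: bottleneck 1. Total 1.
Augment S→b→c→sink: bottleneck 2. Total 3.
No augmenting path remains in the residual graph.

3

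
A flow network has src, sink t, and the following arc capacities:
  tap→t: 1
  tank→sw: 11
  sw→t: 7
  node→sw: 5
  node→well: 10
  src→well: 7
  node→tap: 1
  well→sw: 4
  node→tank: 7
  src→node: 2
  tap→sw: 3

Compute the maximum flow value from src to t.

Augment src→node→tap→t: bottleneck 1. Total 1.
Augment src→node→sw→t: bottleneck 1. Total 2.
Augment src→well→sw→t: bottleneck 4. Total 6.
No augmenting path remains in the residual graph.

6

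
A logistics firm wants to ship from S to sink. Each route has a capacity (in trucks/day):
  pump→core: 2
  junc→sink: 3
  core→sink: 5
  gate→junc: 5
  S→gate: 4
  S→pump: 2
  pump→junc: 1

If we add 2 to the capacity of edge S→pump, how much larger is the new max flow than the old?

0

Original max flow = 5.
Even with extra capacity on S→pump, another cut of capacity 5 remains binding.
New max flow = 5. Increase = 0.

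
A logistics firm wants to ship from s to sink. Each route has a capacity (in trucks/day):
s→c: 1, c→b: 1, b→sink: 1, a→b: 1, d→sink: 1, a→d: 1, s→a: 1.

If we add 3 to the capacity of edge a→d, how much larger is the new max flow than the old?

Original max flow = 2.
Edge a→d does not cross the min cut (source side {s}), so extra capacity there cannot help.
New max flow = 2. Increase = 0.

0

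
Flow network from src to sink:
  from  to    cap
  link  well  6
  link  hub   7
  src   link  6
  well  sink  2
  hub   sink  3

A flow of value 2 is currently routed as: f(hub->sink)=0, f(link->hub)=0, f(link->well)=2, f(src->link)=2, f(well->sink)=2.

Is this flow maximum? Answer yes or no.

Residual path src->link->hub->sink has bottleneck 3 > 0.
Pushing 3 along it raises the flow to 5, so the given flow is not maximum.

No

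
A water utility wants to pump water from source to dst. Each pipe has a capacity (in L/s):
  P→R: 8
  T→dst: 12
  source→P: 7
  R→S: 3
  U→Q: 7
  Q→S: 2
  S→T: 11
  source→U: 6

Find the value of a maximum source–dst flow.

Augment source→P→R→S→T→dst: bottleneck 3. Total 3.
Augment source→U→Q→S→T→dst: bottleneck 2. Total 5.
No augmenting path remains in the residual graph.

5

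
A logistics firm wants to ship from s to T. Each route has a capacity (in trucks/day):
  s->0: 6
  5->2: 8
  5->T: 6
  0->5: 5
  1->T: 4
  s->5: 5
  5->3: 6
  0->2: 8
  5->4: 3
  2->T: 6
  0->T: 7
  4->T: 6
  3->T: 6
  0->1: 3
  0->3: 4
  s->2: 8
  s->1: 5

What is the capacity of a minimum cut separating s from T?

Max flow = 21 (via 4 augmenting paths).
In the residual at optimum, the set reachable from s is {1, 2, s}.
Cut edges: s->0 (cap 6), s->5 (cap 5), 1->T (cap 4), 2->T (cap 6). Sum = 21.

21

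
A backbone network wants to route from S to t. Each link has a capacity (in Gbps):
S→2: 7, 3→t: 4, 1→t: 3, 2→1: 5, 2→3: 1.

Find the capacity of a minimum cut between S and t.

Max flow = 4 (via 2 augmenting paths).
In the residual at optimum, the set reachable from S is {1, 2, S}.
Cut edges: 2→3 (cap 1), 1→t (cap 3). Sum = 4.

4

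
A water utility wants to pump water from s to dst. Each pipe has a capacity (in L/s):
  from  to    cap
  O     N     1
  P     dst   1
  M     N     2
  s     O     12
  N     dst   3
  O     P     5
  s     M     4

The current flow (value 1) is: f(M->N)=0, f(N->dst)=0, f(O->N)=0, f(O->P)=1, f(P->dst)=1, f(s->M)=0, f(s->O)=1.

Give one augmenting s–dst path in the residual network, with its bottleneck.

s->O->N->dst, bottleneck 1

Residual along s->O->N->dst: s->O: 11, O->N: 1, N->dst: 3.
Bottleneck = min = 1.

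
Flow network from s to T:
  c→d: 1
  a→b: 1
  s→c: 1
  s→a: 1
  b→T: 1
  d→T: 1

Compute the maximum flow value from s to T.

Augment s→a→b→T: bottleneck 1. Total 1.
Augment s→c→d→T: bottleneck 1. Total 2.
No augmenting path remains in the residual graph.

2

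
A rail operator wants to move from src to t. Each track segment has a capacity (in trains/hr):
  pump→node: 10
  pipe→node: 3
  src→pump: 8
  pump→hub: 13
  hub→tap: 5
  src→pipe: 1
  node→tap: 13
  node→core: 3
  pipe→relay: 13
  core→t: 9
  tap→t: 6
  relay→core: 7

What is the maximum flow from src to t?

9

Augment src→pipe→relay→core→t: bottleneck 1. Total 1.
Augment src→pump→node→core→t: bottleneck 3. Total 4.
Augment src→pump→node→tap→t: bottleneck 5. Total 9.
No augmenting path remains in the residual graph.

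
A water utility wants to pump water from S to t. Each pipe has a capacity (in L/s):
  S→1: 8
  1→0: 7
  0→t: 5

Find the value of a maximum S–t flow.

Augment S→1→0→t: bottleneck 5. Total 5.
No augmenting path remains in the residual graph.

5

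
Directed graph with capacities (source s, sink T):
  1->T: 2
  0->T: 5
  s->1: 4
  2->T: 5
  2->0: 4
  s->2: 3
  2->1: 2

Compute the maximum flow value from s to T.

5

Augment s->2->T: bottleneck 3. Total 3.
Augment s->1->T: bottleneck 2. Total 5.
No augmenting path remains in the residual graph.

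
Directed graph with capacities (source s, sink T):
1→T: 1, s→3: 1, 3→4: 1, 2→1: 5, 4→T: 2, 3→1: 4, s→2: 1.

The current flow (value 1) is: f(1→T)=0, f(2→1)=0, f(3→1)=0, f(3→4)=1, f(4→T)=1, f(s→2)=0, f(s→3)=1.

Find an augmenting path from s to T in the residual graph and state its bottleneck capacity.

Residual along s→2→1→T: s→2: 1, 2→1: 5, 1→T: 1.
Bottleneck = min = 1.

s→2→1→T, bottleneck 1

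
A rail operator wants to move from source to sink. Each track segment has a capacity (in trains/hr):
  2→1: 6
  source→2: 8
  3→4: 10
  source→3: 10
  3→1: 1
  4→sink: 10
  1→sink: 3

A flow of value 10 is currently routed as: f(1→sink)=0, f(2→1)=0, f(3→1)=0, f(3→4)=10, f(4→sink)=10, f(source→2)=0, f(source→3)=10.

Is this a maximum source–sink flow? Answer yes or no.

Residual path source→2→1→sink has bottleneck 3 > 0.
Pushing 3 along it raises the flow to 13, so the given flow is not maximum.

No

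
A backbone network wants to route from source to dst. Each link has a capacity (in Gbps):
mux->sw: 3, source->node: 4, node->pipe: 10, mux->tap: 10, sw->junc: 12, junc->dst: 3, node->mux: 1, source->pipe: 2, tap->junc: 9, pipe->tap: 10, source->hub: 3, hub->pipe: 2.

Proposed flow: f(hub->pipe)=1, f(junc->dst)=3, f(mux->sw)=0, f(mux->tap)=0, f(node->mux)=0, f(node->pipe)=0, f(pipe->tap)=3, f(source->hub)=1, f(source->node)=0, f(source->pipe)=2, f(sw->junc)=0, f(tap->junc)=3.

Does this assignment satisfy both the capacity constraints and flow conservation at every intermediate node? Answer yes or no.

Yes

Every edge has 0 ≤ f(e) ≤ cap(e).
At each intermediate node, inflow equals outflow.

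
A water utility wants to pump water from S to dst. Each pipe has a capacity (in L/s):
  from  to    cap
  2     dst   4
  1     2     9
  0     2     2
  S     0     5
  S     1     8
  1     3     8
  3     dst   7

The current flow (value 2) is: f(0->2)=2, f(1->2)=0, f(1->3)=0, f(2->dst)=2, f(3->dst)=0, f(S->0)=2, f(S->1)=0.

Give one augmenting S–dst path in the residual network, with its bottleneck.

S->1->2->dst, bottleneck 2

Residual along S->1->2->dst: S->1: 8, 1->2: 9, 2->dst: 2.
Bottleneck = min = 2.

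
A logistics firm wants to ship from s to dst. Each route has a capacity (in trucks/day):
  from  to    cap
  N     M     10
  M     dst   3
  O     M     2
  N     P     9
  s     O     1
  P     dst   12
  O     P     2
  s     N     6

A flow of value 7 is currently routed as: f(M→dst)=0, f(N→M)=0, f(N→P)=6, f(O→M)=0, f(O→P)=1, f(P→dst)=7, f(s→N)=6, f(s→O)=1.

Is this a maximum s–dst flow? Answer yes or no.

Yes

Residual reachable from s: {s}; dst is not reachable.
Saturated cut: s→O, s→N with total capacity 7 = current flow value. Flow is maximum.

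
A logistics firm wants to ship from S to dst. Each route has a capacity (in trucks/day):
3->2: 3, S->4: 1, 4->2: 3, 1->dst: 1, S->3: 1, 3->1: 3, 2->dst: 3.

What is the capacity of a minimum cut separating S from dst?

Max flow = 2 (via 2 augmenting paths).
In the residual at optimum, the set reachable from S is {S}.
Cut edges: S->3 (cap 1), S->4 (cap 1). Sum = 2.

2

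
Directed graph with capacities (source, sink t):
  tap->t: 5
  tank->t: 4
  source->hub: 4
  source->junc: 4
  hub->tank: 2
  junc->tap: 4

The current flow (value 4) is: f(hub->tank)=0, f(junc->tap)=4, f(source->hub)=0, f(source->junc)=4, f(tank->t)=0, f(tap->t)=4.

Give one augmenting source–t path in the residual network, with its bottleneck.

source->hub->tank->t, bottleneck 2

Residual along source->hub->tank->t: source->hub: 4, hub->tank: 2, tank->t: 4.
Bottleneck = min = 2.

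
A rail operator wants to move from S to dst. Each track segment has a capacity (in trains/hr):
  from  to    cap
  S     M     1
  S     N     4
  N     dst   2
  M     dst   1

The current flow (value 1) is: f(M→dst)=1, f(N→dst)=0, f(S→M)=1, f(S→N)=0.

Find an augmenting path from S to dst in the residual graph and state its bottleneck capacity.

Residual along S→N→dst: S→N: 4, N→dst: 2.
Bottleneck = min = 2.

S→N→dst, bottleneck 2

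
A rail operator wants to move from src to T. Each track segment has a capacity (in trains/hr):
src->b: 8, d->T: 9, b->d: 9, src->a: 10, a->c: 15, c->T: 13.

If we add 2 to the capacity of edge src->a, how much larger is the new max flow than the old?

Original max flow = 18.
After raising cap(src->a), augmenting paths through that edge carry 2 more units.
New max flow = 20. Increase = 2.

2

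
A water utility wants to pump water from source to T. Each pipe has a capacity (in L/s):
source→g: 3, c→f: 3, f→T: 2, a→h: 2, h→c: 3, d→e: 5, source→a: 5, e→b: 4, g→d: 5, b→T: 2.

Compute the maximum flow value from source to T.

4

Augment source→g→d→e→b→T: bottleneck 2. Total 2.
Augment source→a→h→c→f→T: bottleneck 2. Total 4.
No augmenting path remains in the residual graph.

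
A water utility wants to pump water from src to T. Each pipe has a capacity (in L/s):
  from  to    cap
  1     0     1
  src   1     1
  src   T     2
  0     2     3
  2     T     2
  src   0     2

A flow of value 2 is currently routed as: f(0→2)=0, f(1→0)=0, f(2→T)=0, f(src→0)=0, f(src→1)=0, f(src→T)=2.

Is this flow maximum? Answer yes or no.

Residual path src→0→2→T has bottleneck 2 > 0.
Pushing 2 along it raises the flow to 4, so the given flow is not maximum.

No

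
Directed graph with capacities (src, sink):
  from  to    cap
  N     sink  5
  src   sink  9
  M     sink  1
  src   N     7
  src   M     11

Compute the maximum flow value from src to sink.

Augment src→sink: bottleneck 9. Total 9.
Augment src→N→sink: bottleneck 5. Total 14.
Augment src→M→sink: bottleneck 1. Total 15.
No augmenting path remains in the residual graph.

15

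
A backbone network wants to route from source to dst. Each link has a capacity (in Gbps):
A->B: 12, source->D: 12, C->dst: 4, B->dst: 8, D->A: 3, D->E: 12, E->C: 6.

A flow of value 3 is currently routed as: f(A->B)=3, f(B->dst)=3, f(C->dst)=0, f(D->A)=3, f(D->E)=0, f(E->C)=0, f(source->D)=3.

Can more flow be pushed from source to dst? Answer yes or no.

Residual path source->D->E->C->dst has bottleneck 4 > 0.
Pushing 4 along it raises the flow to 7, so the given flow is not maximum.

Yes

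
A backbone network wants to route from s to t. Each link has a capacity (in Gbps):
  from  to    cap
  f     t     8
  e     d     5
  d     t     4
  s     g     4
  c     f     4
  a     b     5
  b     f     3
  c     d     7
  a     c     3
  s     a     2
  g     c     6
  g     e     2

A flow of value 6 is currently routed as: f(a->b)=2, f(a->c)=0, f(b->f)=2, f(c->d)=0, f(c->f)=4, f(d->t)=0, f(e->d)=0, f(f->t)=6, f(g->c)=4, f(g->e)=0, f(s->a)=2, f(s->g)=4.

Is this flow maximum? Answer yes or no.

Residual reachable from s: {s}; t is not reachable.
Saturated cut: s->a, s->g with total capacity 6 = current flow value. Flow is maximum.

Yes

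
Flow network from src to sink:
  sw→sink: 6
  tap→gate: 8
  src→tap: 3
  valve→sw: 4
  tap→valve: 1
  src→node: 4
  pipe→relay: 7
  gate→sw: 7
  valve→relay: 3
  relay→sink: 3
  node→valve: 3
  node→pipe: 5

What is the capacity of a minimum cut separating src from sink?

Max flow = 7 (via 4 augmenting paths).
In the residual at optimum, the set reachable from src is {src}.
Cut edges: src→node (cap 4), src→tap (cap 3). Sum = 7.

7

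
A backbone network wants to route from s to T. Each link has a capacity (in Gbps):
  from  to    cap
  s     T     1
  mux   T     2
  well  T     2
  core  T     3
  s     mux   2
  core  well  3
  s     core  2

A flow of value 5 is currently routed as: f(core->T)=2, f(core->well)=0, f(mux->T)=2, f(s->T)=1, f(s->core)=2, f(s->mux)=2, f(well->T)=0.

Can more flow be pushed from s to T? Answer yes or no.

No

Residual reachable from s: {s}; T is not reachable.
Saturated cut: s->mux, s->core, s->T with total capacity 5 = current flow value. Flow is maximum.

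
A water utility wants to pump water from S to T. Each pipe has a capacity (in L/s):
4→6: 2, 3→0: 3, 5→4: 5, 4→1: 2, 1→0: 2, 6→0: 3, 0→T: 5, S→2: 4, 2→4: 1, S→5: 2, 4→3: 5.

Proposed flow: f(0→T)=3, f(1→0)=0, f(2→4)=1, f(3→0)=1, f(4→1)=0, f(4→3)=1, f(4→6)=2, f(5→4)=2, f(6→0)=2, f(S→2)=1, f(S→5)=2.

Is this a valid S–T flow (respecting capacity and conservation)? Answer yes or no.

Yes

Every edge has 0 ≤ f(e) ≤ cap(e).
At each intermediate node, inflow equals outflow.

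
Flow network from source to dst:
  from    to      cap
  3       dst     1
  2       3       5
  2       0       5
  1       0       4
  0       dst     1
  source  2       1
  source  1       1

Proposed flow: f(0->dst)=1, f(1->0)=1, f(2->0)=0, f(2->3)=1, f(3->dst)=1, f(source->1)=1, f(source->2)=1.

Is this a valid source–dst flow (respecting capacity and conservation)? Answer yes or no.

Every edge has 0 ≤ f(e) ≤ cap(e).
At each intermediate node, inflow equals outflow.

Yes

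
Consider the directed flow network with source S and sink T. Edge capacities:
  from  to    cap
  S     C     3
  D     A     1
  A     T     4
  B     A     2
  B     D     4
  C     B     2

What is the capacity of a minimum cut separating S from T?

Max flow = 2 (via 1 augmenting path).
In the residual at optimum, the set reachable from S is {C, S}.
Cut edges: C→B (cap 2). Sum = 2.

2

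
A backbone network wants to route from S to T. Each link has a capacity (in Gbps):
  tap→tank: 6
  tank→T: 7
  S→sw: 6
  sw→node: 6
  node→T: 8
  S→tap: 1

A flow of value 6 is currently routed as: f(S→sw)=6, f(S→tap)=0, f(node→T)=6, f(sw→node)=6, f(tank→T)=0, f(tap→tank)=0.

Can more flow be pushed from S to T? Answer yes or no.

Yes

Residual path S→tap→tank→T has bottleneck 1 > 0.
Pushing 1 along it raises the flow to 7, so the given flow is not maximum.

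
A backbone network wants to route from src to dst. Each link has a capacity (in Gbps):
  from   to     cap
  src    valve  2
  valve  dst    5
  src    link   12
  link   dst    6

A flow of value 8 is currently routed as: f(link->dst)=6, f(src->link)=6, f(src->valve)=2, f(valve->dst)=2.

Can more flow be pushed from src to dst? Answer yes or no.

No

Residual reachable from src: {link, src}; dst is not reachable.
Saturated cut: src->valve, link->dst with total capacity 8 = current flow value. Flow is maximum.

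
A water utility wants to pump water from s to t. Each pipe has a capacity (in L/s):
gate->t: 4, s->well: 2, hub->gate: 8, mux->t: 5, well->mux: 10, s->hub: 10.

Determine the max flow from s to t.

6

Augment s->hub->gate->t: bottleneck 4. Total 4.
Augment s->well->mux->t: bottleneck 2. Total 6.
No augmenting path remains in the residual graph.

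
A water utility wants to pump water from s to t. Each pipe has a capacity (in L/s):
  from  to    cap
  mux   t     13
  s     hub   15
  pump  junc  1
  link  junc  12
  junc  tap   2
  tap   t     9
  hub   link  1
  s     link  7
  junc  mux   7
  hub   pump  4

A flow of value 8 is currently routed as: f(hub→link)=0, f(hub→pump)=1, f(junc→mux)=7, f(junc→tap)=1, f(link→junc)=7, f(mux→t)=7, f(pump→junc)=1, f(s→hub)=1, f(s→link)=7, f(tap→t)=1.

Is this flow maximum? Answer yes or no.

Residual path s→hub→link→junc→tap→t has bottleneck 1 > 0.
Pushing 1 along it raises the flow to 9, so the given flow is not maximum.

No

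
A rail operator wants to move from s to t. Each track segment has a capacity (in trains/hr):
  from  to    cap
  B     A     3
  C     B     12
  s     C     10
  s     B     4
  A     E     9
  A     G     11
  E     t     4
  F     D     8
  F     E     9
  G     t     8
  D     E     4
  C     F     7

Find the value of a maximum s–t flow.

7

Augment s→C→F→E→t: bottleneck 4. Total 4.
Augment s→B→A→G→t: bottleneck 3. Total 7.
No augmenting path remains in the residual graph.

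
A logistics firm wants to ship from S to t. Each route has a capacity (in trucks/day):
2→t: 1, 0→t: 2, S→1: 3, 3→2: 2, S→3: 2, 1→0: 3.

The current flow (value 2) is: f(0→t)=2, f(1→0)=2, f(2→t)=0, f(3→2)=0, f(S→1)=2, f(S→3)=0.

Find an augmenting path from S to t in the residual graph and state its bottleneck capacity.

Residual along S→3→2→t: S→3: 2, 3→2: 2, 2→t: 1.
Bottleneck = min = 1.

S→3→2→t, bottleneck 1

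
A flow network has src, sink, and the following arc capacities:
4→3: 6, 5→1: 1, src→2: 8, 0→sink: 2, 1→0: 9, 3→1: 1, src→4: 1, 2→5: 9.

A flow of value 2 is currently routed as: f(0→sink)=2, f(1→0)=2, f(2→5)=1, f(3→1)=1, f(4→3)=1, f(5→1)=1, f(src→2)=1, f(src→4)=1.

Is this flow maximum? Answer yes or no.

Residual reachable from src: {2, 5, src}; sink is not reachable.
Saturated cut: src→4, 5→1 with total capacity 2 = current flow value. Flow is maximum.

Yes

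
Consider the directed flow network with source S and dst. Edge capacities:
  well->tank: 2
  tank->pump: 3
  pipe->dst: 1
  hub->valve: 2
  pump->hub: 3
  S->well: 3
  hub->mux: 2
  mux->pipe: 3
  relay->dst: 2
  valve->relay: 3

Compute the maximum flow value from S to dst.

2

Augment S->well->tank->pump->hub->mux->pipe->dst: bottleneck 1. Total 1.
Augment S->well->tank->pump->hub->valve->relay->dst: bottleneck 1. Total 2.
No augmenting path remains in the residual graph.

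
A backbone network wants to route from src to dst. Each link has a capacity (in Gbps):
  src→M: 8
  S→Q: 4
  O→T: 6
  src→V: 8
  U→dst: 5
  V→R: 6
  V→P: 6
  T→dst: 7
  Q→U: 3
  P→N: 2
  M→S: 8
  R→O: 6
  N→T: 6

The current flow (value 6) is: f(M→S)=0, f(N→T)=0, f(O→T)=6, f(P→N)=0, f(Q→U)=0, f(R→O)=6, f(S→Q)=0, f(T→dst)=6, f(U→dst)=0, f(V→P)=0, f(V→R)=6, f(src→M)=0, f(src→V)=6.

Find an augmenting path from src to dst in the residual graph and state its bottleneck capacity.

src→V→P→N→T→dst, bottleneck 1

Residual along src→V→P→N→T→dst: src→V: 2, V→P: 6, P→N: 2, N→T: 6, T→dst: 1.
Bottleneck = min = 1.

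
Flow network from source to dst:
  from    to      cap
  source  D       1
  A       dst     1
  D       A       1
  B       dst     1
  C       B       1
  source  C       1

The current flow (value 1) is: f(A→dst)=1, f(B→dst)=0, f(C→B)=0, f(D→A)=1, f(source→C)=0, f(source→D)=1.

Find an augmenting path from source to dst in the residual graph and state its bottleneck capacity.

Residual along source→C→B→dst: source→C: 1, C→B: 1, B→dst: 1.
Bottleneck = min = 1.

source→C→B→dst, bottleneck 1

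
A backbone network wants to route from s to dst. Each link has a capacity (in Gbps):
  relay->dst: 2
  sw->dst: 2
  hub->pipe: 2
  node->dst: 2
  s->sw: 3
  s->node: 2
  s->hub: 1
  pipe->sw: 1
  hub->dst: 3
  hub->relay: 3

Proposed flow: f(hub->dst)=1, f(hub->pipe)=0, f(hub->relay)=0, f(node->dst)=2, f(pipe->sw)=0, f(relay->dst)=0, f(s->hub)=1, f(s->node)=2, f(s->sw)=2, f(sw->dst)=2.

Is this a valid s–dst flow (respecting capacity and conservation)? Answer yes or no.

Yes

Every edge has 0 ≤ f(e) ≤ cap(e).
At each intermediate node, inflow equals outflow.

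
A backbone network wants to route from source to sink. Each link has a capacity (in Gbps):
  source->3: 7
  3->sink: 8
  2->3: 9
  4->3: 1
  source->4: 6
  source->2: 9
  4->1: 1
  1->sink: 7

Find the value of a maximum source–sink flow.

9

Augment source->3->sink: bottleneck 7. Total 7.
Augment source->2->3->sink: bottleneck 1. Total 8.
Augment source->4->1->sink: bottleneck 1. Total 9.
No augmenting path remains in the residual graph.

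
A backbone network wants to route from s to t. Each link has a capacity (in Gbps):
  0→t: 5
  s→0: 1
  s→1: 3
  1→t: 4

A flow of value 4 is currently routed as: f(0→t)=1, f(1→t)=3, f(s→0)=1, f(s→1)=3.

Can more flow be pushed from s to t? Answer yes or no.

Residual reachable from s: {s}; t is not reachable.
Saturated cut: s→1, s→0 with total capacity 4 = current flow value. Flow is maximum.

No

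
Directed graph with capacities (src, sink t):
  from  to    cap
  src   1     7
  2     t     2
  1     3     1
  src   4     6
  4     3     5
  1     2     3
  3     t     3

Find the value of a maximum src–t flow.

Augment src→1→2→t: bottleneck 2. Total 2.
Augment src→1→3→t: bottleneck 1. Total 3.
Augment src→4→3→t: bottleneck 2. Total 5.
No augmenting path remains in the residual graph.

5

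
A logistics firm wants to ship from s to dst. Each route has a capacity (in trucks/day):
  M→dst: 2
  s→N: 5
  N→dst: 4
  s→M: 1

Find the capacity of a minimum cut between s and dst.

Max flow = 5 (via 2 augmenting paths).
In the residual at optimum, the set reachable from s is {N, s}.
Cut edges: s→M (cap 1), N→dst (cap 4). Sum = 5.

5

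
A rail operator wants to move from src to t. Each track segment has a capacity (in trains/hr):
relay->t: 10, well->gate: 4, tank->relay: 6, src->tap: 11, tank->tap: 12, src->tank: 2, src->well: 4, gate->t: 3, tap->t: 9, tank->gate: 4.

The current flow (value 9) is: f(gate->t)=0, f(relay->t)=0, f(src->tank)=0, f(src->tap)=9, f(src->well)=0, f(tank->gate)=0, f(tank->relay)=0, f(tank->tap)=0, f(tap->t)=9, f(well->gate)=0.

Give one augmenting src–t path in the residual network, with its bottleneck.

Residual along src->well->gate->t: src->well: 4, well->gate: 4, gate->t: 3.
Bottleneck = min = 3.

src->well->gate->t, bottleneck 3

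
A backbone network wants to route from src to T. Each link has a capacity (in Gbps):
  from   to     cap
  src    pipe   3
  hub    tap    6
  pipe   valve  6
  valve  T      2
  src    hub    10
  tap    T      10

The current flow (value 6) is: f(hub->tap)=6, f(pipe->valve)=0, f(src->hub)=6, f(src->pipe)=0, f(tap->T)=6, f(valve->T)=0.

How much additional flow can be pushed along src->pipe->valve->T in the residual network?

Residual capacities along the path: src->pipe: 3, pipe->valve: 6, valve->T: 2.
Minimum is 2.

2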